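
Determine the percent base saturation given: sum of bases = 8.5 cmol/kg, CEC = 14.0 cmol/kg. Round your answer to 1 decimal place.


Step 1: BS = 100 * (sum of bases) / CEC
Step 2: BS = 100 * 8.5 / 14.0
Step 3: BS = 60.7%

60.7


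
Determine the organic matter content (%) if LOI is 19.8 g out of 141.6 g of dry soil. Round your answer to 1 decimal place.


Step 1: OM% = 100 * LOI / sample mass
Step 2: OM = 100 * 19.8 / 141.6
Step 3: OM = 14.0%

14.0


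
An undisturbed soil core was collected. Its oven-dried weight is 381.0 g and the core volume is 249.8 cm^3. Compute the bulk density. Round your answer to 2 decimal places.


Step 1: Identify the formula: BD = dry mass / volume
Step 2: Substitute values: BD = 381.0 / 249.8
Step 3: BD = 1.53 g/cm^3

1.53


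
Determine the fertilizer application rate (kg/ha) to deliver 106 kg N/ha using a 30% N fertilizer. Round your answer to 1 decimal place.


Step 1: Fertilizer rate = target N / (N content / 100)
Step 2: Rate = 106 / (30 / 100)
Step 3: Rate = 106 / 0.3
Step 4: Rate = 353.3 kg/ha

353.3


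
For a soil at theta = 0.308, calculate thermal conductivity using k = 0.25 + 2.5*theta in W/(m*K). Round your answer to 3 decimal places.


Step 1: k = 0.25 + 2.5 * theta
Step 2: k = 0.25 + 2.5 * 0.308
Step 3: k = 0.25 + 0.77
Step 4: k = 1.02 W/(m*K)

1.02


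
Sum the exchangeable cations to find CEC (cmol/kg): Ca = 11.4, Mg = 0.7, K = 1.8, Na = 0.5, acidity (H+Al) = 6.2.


Step 1: CEC = Ca + Mg + K + Na + (H+Al)
Step 2: CEC = 11.4 + 0.7 + 1.8 + 0.5 + 6.2
Step 3: CEC = 20.6 cmol/kg

20.6


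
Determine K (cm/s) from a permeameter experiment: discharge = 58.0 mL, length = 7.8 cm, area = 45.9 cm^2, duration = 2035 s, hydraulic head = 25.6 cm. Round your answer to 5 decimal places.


Step 1: K = Q * L / (A * t * h)
Step 2: Numerator = 58.0 * 7.8 = 452.4
Step 3: Denominator = 45.9 * 2035 * 25.6 = 2391206.4
Step 4: K = 452.4 / 2391206.4 = 0.00019 cm/s

0.00019


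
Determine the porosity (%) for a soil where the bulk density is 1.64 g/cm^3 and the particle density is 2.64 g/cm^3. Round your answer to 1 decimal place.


Step 1: Formula: n = 100 * (1 - BD / PD)
Step 2: n = 100 * (1 - 1.64 / 2.64)
Step 3: n = 100 * (1 - 0.62121)
Step 4: n = 37.9%

37.9


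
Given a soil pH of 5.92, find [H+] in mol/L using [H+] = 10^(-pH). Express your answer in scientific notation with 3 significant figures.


Step 1: [H+] = 10^(-pH)
Step 2: [H+] = 10^(-5.92)
Step 3: [H+] = 1.20e-06 mol/L

1.20e-06


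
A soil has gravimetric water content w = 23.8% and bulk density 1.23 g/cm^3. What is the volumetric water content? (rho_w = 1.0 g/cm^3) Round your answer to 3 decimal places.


Step 1: theta = (w / 100) * BD / rho_w
Step 2: theta = (23.8 / 100) * 1.23 / 1.0
Step 3: theta = 0.238 * 1.23
Step 4: theta = 0.293

0.293


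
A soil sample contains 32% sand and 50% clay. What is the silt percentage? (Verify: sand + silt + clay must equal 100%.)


Step 1: sand + silt + clay = 100%
Step 2: silt = 100 - sand - clay
Step 3: silt = 100 - 32 - 50
Step 4: silt = 18%

18


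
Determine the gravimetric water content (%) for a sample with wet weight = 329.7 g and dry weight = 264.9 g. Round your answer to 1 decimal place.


Step 1: Water mass = wet - dry = 329.7 - 264.9 = 64.8 g
Step 2: w = 100 * water mass / dry mass
Step 3: w = 100 * 64.8 / 264.9 = 24.5%

24.5


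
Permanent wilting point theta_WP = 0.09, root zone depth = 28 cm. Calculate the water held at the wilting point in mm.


Step 1: Water (mm) = theta_WP * depth * 10
Step 2: Water = 0.09 * 28 * 10
Step 3: Water = 25.2 mm

25.2


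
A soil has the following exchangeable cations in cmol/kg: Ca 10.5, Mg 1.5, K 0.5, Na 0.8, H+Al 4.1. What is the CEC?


Step 1: CEC = Ca + Mg + K + Na + (H+Al)
Step 2: CEC = 10.5 + 1.5 + 0.5 + 0.8 + 4.1
Step 3: CEC = 17.4 cmol/kg

17.4


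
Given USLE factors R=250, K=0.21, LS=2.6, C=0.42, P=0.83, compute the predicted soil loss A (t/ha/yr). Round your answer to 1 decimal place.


Step 1: A = R * K * LS * C * P
Step 2: R * K = 250 * 0.21 = 52.5
Step 3: (R*K) * LS = 52.5 * 2.6 = 136.5
Step 4: * C * P = 136.5 * 0.42 * 0.83 = 47.6
Step 5: A = 47.6 t/(ha*yr)

47.6


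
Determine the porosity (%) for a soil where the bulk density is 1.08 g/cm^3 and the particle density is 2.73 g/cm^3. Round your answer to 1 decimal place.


Step 1: Formula: n = 100 * (1 - BD / PD)
Step 2: n = 100 * (1 - 1.08 / 2.73)
Step 3: n = 100 * (1 - 0.3956)
Step 4: n = 60.4%

60.4


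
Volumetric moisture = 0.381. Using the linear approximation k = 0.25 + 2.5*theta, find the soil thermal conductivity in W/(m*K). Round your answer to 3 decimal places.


Step 1: k = 0.25 + 2.5 * theta
Step 2: k = 0.25 + 2.5 * 0.381
Step 3: k = 0.25 + 0.953
Step 4: k = 1.203 W/(m*K)

1.203


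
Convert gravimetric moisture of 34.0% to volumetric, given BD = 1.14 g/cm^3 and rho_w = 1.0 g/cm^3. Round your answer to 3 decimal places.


Step 1: theta = (w / 100) * BD / rho_w
Step 2: theta = (34.0 / 100) * 1.14 / 1.0
Step 3: theta = 0.34 * 1.14
Step 4: theta = 0.388

0.388


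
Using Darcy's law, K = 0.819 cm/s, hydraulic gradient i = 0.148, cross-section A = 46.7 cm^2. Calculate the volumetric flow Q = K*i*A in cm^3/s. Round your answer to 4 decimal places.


Step 1: Apply Darcy's law: Q = K * i * A
Step 2: Q = 0.819 * 0.148 * 46.7
Step 3: Q = 5.6606 cm^3/s

5.6606


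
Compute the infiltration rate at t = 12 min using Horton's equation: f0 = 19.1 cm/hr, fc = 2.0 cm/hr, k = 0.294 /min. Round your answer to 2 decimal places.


Step 1: f = fc + (f0 - fc) * exp(-k * t)
Step 2: exp(-0.294 * 12) = 0.029364
Step 3: f = 2.0 + (19.1 - 2.0) * 0.029364
Step 4: f = 2.0 + 17.1 * 0.029364
Step 5: f = 2.5 cm/hr

2.5


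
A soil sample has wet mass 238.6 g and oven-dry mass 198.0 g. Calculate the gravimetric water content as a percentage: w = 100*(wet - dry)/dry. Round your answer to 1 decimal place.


Step 1: Water mass = wet - dry = 238.6 - 198.0 = 40.6 g
Step 2: w = 100 * water mass / dry mass
Step 3: w = 100 * 40.6 / 198.0 = 20.5%

20.5


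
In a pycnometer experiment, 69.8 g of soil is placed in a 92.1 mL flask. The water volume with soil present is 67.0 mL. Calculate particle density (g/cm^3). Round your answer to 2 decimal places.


Step 1: Volume of solids = flask volume - water volume with soil
Step 2: V_solids = 92.1 - 67.0 = 25.1 mL
Step 3: Particle density = mass / V_solids = 69.8 / 25.1 = 2.78 g/cm^3

2.78


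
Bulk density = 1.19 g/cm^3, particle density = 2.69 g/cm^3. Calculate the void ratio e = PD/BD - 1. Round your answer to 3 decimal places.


Step 1: e = PD / BD - 1
Step 2: e = 2.69 / 1.19 - 1
Step 3: e = 2.2605 - 1
Step 4: e = 1.261

1.261


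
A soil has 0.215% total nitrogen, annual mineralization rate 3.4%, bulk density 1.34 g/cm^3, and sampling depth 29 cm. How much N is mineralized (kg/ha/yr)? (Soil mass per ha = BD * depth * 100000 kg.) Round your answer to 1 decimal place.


Step 1: Soil mass per ha = BD * depth * 100000 = 1.34 * 29 * 100000 = 3886000 kg
Step 2: Total N pool = soil mass * N%/100 = 3886000 * 0.215/100 = 8354.9 kg/ha
Step 3: N mineralized = N pool * rate%/100 = 8354.9 * 3.4/100 = 284.1 kg/ha/yr

284.1


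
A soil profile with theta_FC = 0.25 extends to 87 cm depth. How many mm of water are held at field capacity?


Step 1: Water (mm) = theta_FC * depth (cm) * 10
Step 2: Water = 0.25 * 87 * 10
Step 3: Water = 217.5 mm

217.5


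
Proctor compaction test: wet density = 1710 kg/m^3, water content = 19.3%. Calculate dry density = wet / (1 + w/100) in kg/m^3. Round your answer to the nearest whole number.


Step 1: Dry density = wet density / (1 + w/100)
Step 2: Dry density = 1710 / (1 + 19.3/100)
Step 3: Dry density = 1710 / 1.193
Step 4: Dry density = 1433 kg/m^3

1433


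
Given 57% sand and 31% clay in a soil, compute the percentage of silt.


Step 1: sand + silt + clay = 100%
Step 2: silt = 100 - sand - clay
Step 3: silt = 100 - 57 - 31
Step 4: silt = 12%

12


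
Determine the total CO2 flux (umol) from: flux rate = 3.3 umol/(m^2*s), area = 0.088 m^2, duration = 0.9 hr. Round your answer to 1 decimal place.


Step 1: Convert time to seconds: 0.9 hr * 3600 = 3240.0 s
Step 2: Total = flux * area * time_s
Step 3: Total = 3.3 * 0.088 * 3240.0
Step 4: Total = 940.9 umol

940.9


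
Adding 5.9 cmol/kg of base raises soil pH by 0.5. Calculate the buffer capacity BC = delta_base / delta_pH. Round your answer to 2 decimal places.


Step 1: BC = change in base / change in pH
Step 2: BC = 5.9 / 0.5
Step 3: BC = 11.8 cmol/(kg*pH unit)

11.8


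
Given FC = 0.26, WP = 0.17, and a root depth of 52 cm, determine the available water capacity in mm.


Step 1: Available water = (FC - WP) * depth * 10
Step 2: AW = (0.26 - 0.17) * 52 * 10
Step 3: AW = 0.09 * 52 * 10
Step 4: AW = 46.8 mm

46.8


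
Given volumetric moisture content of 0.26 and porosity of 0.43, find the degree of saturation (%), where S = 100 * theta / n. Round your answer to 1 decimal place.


Step 1: S = 100 * theta_v / n
Step 2: S = 100 * 0.26 / 0.43
Step 3: S = 60.5%

60.5


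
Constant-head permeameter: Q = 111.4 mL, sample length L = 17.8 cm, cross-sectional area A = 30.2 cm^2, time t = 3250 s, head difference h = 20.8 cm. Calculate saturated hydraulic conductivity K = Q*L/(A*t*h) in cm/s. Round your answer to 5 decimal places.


Step 1: K = Q * L / (A * t * h)
Step 2: Numerator = 111.4 * 17.8 = 1982.92
Step 3: Denominator = 30.2 * 3250 * 20.8 = 2041520.0
Step 4: K = 1982.92 / 2041520.0 = 0.00097 cm/s

0.00097


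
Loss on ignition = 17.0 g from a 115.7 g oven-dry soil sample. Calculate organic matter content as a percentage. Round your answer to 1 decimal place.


Step 1: OM% = 100 * LOI / sample mass
Step 2: OM = 100 * 17.0 / 115.7
Step 3: OM = 14.7%

14.7


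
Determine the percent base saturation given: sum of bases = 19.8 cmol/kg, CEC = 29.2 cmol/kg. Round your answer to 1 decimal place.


Step 1: BS = 100 * (sum of bases) / CEC
Step 2: BS = 100 * 19.8 / 29.2
Step 3: BS = 67.8%

67.8


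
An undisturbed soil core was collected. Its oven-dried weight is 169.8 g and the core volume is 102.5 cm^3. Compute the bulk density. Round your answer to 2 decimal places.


Step 1: Identify the formula: BD = dry mass / volume
Step 2: Substitute values: BD = 169.8 / 102.5
Step 3: BD = 1.66 g/cm^3

1.66


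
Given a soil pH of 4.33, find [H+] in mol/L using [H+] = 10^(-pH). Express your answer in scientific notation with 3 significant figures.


Step 1: [H+] = 10^(-pH)
Step 2: [H+] = 10^(-4.33)
Step 3: [H+] = 4.68e-05 mol/L

4.68e-05


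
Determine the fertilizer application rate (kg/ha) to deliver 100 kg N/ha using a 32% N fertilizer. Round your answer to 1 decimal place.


Step 1: Fertilizer rate = target N / (N content / 100)
Step 2: Rate = 100 / (32 / 100)
Step 3: Rate = 100 / 0.32
Step 4: Rate = 312.5 kg/ha

312.5


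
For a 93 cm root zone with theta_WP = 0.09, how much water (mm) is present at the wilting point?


Step 1: Water (mm) = theta_WP * depth * 10
Step 2: Water = 0.09 * 93 * 10
Step 3: Water = 83.7 mm

83.7


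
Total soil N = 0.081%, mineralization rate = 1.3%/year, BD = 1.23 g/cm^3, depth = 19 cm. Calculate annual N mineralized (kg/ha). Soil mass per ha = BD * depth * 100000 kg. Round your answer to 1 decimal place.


Step 1: Soil mass per ha = BD * depth * 100000 = 1.23 * 19 * 100000 = 2337000 kg
Step 2: Total N pool = soil mass * N%/100 = 2337000 * 0.081/100 = 1892.97 kg/ha
Step 3: N mineralized = N pool * rate%/100 = 1892.97 * 1.3/100 = 24.6 kg/ha/yr

24.6


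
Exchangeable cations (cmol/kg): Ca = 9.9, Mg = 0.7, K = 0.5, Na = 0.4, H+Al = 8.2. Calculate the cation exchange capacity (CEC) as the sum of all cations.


Step 1: CEC = Ca + Mg + K + Na + (H+Al)
Step 2: CEC = 9.9 + 0.7 + 0.5 + 0.4 + 8.2
Step 3: CEC = 19.7 cmol/kg

19.7


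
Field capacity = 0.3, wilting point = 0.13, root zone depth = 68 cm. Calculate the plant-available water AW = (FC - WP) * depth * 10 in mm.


Step 1: Available water = (FC - WP) * depth * 10
Step 2: AW = (0.3 - 0.13) * 68 * 10
Step 3: AW = 0.17 * 68 * 10
Step 4: AW = 115.6 mm

115.6


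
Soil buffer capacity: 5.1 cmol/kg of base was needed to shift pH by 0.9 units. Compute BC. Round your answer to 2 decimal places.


Step 1: BC = change in base / change in pH
Step 2: BC = 5.1 / 0.9
Step 3: BC = 5.67 cmol/(kg*pH unit)

5.67


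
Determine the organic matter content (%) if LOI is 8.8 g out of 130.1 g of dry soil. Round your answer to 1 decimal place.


Step 1: OM% = 100 * LOI / sample mass
Step 2: OM = 100 * 8.8 / 130.1
Step 3: OM = 6.8%

6.8


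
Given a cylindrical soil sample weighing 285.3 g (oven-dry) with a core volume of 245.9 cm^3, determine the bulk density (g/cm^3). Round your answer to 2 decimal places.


Step 1: Identify the formula: BD = dry mass / volume
Step 2: Substitute values: BD = 285.3 / 245.9
Step 3: BD = 1.16 g/cm^3

1.16


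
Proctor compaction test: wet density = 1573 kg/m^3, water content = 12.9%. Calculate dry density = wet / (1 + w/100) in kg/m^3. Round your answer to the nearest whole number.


Step 1: Dry density = wet density / (1 + w/100)
Step 2: Dry density = 1573 / (1 + 12.9/100)
Step 3: Dry density = 1573 / 1.129
Step 4: Dry density = 1393 kg/m^3

1393


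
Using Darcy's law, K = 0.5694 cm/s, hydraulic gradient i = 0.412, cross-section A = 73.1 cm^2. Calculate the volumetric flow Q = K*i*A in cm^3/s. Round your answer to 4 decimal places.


Step 1: Apply Darcy's law: Q = K * i * A
Step 2: Q = 0.5694 * 0.412 * 73.1
Step 3: Q = 17.1487 cm^3/s

17.1487


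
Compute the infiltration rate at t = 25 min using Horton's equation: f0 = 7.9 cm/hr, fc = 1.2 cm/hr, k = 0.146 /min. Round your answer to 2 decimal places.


Step 1: f = fc + (f0 - fc) * exp(-k * t)
Step 2: exp(-0.146 * 25) = 0.025991
Step 3: f = 1.2 + (7.9 - 1.2) * 0.025991
Step 4: f = 1.2 + 6.7 * 0.025991
Step 5: f = 1.37 cm/hr

1.37


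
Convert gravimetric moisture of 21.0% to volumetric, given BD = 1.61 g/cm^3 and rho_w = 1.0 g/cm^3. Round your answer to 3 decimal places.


Step 1: theta = (w / 100) * BD / rho_w
Step 2: theta = (21.0 / 100) * 1.61 / 1.0
Step 3: theta = 0.21 * 1.61
Step 4: theta = 0.338

0.338


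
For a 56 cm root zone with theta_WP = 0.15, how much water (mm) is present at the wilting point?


Step 1: Water (mm) = theta_WP * depth * 10
Step 2: Water = 0.15 * 56 * 10
Step 3: Water = 84.0 mm

84.0


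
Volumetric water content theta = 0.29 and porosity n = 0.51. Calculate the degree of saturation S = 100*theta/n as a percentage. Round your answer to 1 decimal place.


Step 1: S = 100 * theta_v / n
Step 2: S = 100 * 0.29 / 0.51
Step 3: S = 56.9%

56.9


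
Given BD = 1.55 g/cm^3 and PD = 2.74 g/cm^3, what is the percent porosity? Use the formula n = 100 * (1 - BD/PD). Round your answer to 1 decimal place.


Step 1: Formula: n = 100 * (1 - BD / PD)
Step 2: n = 100 * (1 - 1.55 / 2.74)
Step 3: n = 100 * (1 - 0.56569)
Step 4: n = 43.4%

43.4


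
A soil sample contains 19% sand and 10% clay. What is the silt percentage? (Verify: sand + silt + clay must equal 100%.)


Step 1: sand + silt + clay = 100%
Step 2: silt = 100 - sand - clay
Step 3: silt = 100 - 19 - 10
Step 4: silt = 71%

71


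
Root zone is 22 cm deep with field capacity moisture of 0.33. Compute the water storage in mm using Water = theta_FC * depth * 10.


Step 1: Water (mm) = theta_FC * depth (cm) * 10
Step 2: Water = 0.33 * 22 * 10
Step 3: Water = 72.6 mm

72.6


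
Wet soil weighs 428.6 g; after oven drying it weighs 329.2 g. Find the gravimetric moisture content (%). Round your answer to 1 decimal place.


Step 1: Water mass = wet - dry = 428.6 - 329.2 = 99.4 g
Step 2: w = 100 * water mass / dry mass
Step 3: w = 100 * 99.4 / 329.2 = 30.2%

30.2


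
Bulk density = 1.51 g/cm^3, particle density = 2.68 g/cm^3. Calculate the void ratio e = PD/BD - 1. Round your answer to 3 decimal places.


Step 1: e = PD / BD - 1
Step 2: e = 2.68 / 1.51 - 1
Step 3: e = 1.77483 - 1
Step 4: e = 0.775

0.775


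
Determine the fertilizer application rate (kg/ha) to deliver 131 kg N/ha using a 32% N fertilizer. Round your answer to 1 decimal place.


Step 1: Fertilizer rate = target N / (N content / 100)
Step 2: Rate = 131 / (32 / 100)
Step 3: Rate = 131 / 0.32
Step 4: Rate = 409.4 kg/ha

409.4


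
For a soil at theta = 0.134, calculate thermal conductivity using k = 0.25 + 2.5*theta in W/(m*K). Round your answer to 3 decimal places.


Step 1: k = 0.25 + 2.5 * theta
Step 2: k = 0.25 + 2.5 * 0.134
Step 3: k = 0.25 + 0.335
Step 4: k = 0.585 W/(m*K)

0.585


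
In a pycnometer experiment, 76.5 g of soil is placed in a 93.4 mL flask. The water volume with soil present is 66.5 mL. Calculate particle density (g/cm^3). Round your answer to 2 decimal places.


Step 1: Volume of solids = flask volume - water volume with soil
Step 2: V_solids = 93.4 - 66.5 = 26.9 mL
Step 3: Particle density = mass / V_solids = 76.5 / 26.9 = 2.84 g/cm^3

2.84


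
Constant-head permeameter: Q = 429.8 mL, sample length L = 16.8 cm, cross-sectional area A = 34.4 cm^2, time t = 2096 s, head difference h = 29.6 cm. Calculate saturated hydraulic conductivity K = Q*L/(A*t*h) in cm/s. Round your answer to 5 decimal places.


Step 1: K = Q * L / (A * t * h)
Step 2: Numerator = 429.8 * 16.8 = 7220.64
Step 3: Denominator = 34.4 * 2096 * 29.6 = 2134231.04
Step 4: K = 7220.64 / 2134231.04 = 0.00338 cm/s

0.00338


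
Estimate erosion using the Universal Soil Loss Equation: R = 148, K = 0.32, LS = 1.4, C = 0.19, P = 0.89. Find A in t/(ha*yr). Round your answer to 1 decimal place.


Step 1: A = R * K * LS * C * P
Step 2: R * K = 148 * 0.32 = 47.36
Step 3: (R*K) * LS = 47.36 * 1.4 = 66.304
Step 4: * C * P = 66.304 * 0.19 * 0.89 = 11.2
Step 5: A = 11.2 t/(ha*yr)

11.2


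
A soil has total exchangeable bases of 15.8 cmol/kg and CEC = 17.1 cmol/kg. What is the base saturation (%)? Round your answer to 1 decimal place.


Step 1: BS = 100 * (sum of bases) / CEC
Step 2: BS = 100 * 15.8 / 17.1
Step 3: BS = 92.4%

92.4


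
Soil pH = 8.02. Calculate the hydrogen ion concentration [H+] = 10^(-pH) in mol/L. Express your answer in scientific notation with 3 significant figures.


Step 1: [H+] = 10^(-pH)
Step 2: [H+] = 10^(-8.02)
Step 3: [H+] = 9.55e-09 mol/L

9.55e-09


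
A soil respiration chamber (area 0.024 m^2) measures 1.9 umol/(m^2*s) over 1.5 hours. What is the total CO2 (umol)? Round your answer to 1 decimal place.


Step 1: Convert time to seconds: 1.5 hr * 3600 = 5400.0 s
Step 2: Total = flux * area * time_s
Step 3: Total = 1.9 * 0.024 * 5400.0
Step 4: Total = 246.2 umol

246.2


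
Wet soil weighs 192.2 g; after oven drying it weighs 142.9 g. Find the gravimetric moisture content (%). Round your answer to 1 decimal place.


Step 1: Water mass = wet - dry = 192.2 - 142.9 = 49.3 g
Step 2: w = 100 * water mass / dry mass
Step 3: w = 100 * 49.3 / 142.9 = 34.5%

34.5


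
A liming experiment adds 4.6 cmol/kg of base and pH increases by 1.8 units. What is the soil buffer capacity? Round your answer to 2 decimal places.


Step 1: BC = change in base / change in pH
Step 2: BC = 4.6 / 1.8
Step 3: BC = 2.56 cmol/(kg*pH unit)

2.56


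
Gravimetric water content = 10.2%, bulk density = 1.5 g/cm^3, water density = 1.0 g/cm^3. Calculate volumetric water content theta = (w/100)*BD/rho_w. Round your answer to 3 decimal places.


Step 1: theta = (w / 100) * BD / rho_w
Step 2: theta = (10.2 / 100) * 1.5 / 1.0
Step 3: theta = 0.102 * 1.5
Step 4: theta = 0.153

0.153


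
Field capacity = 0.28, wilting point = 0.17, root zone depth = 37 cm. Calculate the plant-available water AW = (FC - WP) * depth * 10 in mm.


Step 1: Available water = (FC - WP) * depth * 10
Step 2: AW = (0.28 - 0.17) * 37 * 10
Step 3: AW = 0.11 * 37 * 10
Step 4: AW = 40.7 mm

40.7


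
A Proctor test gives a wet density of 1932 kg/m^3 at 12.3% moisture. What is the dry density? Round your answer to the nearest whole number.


Step 1: Dry density = wet density / (1 + w/100)
Step 2: Dry density = 1932 / (1 + 12.3/100)
Step 3: Dry density = 1932 / 1.123
Step 4: Dry density = 1720 kg/m^3

1720


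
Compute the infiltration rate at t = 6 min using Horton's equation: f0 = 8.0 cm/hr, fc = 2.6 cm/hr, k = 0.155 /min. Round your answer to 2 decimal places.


Step 1: f = fc + (f0 - fc) * exp(-k * t)
Step 2: exp(-0.155 * 6) = 0.394554
Step 3: f = 2.6 + (8.0 - 2.6) * 0.394554
Step 4: f = 2.6 + 5.4 * 0.394554
Step 5: f = 4.73 cm/hr

4.73


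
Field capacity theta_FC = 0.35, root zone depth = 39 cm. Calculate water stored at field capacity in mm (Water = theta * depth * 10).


Step 1: Water (mm) = theta_FC * depth (cm) * 10
Step 2: Water = 0.35 * 39 * 10
Step 3: Water = 136.5 mm

136.5


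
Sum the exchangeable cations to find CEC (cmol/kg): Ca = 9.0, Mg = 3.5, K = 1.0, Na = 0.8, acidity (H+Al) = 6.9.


Step 1: CEC = Ca + Mg + K + Na + (H+Al)
Step 2: CEC = 9.0 + 3.5 + 1.0 + 0.8 + 6.9
Step 3: CEC = 21.2 cmol/kg

21.2


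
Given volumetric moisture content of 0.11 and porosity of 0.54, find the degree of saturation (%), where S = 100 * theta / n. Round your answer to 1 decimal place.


Step 1: S = 100 * theta_v / n
Step 2: S = 100 * 0.11 / 0.54
Step 3: S = 20.4%

20.4


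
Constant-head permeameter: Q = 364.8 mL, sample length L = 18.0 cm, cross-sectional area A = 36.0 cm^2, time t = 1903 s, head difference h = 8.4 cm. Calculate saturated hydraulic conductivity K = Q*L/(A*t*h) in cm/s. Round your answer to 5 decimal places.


Step 1: K = Q * L / (A * t * h)
Step 2: Numerator = 364.8 * 18.0 = 6566.4
Step 3: Denominator = 36.0 * 1903 * 8.4 = 575467.2
Step 4: K = 6566.4 / 575467.2 = 0.01141 cm/s

0.01141


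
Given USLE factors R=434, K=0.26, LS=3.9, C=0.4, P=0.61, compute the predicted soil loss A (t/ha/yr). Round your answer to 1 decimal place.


Step 1: A = R * K * LS * C * P
Step 2: R * K = 434 * 0.26 = 112.84
Step 3: (R*K) * LS = 112.84 * 3.9 = 440.076
Step 4: * C * P = 440.076 * 0.4 * 0.61 = 107.4
Step 5: A = 107.4 t/(ha*yr)

107.4


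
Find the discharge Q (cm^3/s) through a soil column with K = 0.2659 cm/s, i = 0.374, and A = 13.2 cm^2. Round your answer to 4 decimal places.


Step 1: Apply Darcy's law: Q = K * i * A
Step 2: Q = 0.2659 * 0.374 * 13.2
Step 3: Q = 1.3127 cm^3/s

1.3127


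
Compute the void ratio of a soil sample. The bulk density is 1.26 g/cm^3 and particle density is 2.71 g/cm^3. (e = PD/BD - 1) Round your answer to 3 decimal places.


Step 1: e = PD / BD - 1
Step 2: e = 2.71 / 1.26 - 1
Step 3: e = 2.15079 - 1
Step 4: e = 1.151

1.151


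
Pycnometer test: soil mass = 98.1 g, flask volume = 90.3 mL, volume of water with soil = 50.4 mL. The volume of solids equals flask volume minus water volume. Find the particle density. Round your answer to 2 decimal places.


Step 1: Volume of solids = flask volume - water volume with soil
Step 2: V_solids = 90.3 - 50.4 = 39.9 mL
Step 3: Particle density = mass / V_solids = 98.1 / 39.9 = 2.46 g/cm^3

2.46


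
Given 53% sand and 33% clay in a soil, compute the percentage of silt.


Step 1: sand + silt + clay = 100%
Step 2: silt = 100 - sand - clay
Step 3: silt = 100 - 53 - 33
Step 4: silt = 14%

14


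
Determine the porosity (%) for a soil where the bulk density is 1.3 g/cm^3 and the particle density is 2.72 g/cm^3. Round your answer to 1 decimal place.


Step 1: Formula: n = 100 * (1 - BD / PD)
Step 2: n = 100 * (1 - 1.3 / 2.72)
Step 3: n = 100 * (1 - 0.47794)
Step 4: n = 52.2%

52.2


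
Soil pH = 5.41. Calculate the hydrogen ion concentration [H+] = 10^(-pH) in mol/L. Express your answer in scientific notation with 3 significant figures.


Step 1: [H+] = 10^(-pH)
Step 2: [H+] = 10^(-5.41)
Step 3: [H+] = 3.89e-06 mol/L

3.89e-06


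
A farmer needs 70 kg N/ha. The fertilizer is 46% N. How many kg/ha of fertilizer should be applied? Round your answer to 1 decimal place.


Step 1: Fertilizer rate = target N / (N content / 100)
Step 2: Rate = 70 / (46 / 100)
Step 3: Rate = 70 / 0.46
Step 4: Rate = 152.2 kg/ha

152.2


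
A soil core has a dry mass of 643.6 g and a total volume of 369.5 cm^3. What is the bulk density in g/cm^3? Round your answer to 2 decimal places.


Step 1: Identify the formula: BD = dry mass / volume
Step 2: Substitute values: BD = 643.6 / 369.5
Step 3: BD = 1.74 g/cm^3

1.74


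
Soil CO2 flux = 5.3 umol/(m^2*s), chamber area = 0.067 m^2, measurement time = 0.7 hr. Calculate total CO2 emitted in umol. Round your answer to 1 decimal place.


Step 1: Convert time to seconds: 0.7 hr * 3600 = 2520.0 s
Step 2: Total = flux * area * time_s
Step 3: Total = 5.3 * 0.067 * 2520.0
Step 4: Total = 894.9 umol

894.9


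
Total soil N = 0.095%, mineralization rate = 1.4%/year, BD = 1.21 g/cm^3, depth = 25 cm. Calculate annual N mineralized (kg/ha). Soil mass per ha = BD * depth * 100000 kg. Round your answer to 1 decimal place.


Step 1: Soil mass per ha = BD * depth * 100000 = 1.21 * 25 * 100000 = 3025000 kg
Step 2: Total N pool = soil mass * N%/100 = 3025000 * 0.095/100 = 2873.75 kg/ha
Step 3: N mineralized = N pool * rate%/100 = 2873.75 * 1.4/100 = 40.2 kg/ha/yr

40.2


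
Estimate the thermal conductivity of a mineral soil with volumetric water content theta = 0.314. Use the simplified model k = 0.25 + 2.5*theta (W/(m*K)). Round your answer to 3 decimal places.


Step 1: k = 0.25 + 2.5 * theta
Step 2: k = 0.25 + 2.5 * 0.314
Step 3: k = 0.25 + 0.785
Step 4: k = 1.035 W/(m*K)

1.035


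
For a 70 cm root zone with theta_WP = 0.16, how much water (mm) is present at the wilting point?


Step 1: Water (mm) = theta_WP * depth * 10
Step 2: Water = 0.16 * 70 * 10
Step 3: Water = 112.0 mm

112.0


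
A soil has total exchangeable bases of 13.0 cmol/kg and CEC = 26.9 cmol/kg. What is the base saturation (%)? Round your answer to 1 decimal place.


Step 1: BS = 100 * (sum of bases) / CEC
Step 2: BS = 100 * 13.0 / 26.9
Step 3: BS = 48.3%

48.3


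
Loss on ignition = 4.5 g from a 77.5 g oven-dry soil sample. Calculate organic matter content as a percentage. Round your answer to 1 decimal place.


Step 1: OM% = 100 * LOI / sample mass
Step 2: OM = 100 * 4.5 / 77.5
Step 3: OM = 5.8%

5.8


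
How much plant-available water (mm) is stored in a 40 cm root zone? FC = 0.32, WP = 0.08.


Step 1: Available water = (FC - WP) * depth * 10
Step 2: AW = (0.32 - 0.08) * 40 * 10
Step 3: AW = 0.24 * 40 * 10
Step 4: AW = 96.0 mm

96.0


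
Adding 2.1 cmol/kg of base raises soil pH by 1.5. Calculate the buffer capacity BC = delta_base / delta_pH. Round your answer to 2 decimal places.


Step 1: BC = change in base / change in pH
Step 2: BC = 2.1 / 1.5
Step 3: BC = 1.4 cmol/(kg*pH unit)

1.4


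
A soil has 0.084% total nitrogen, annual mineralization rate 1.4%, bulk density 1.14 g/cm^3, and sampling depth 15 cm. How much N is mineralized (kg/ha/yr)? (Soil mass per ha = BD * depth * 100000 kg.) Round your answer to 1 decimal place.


Step 1: Soil mass per ha = BD * depth * 100000 = 1.14 * 15 * 100000 = 1710000 kg
Step 2: Total N pool = soil mass * N%/100 = 1710000 * 0.084/100 = 1436.4 kg/ha
Step 3: N mineralized = N pool * rate%/100 = 1436.4 * 1.4/100 = 20.1 kg/ha/yr

20.1


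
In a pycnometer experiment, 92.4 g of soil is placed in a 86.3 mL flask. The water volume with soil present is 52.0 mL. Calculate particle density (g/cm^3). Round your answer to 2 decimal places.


Step 1: Volume of solids = flask volume - water volume with soil
Step 2: V_solids = 86.3 - 52.0 = 34.3 mL
Step 3: Particle density = mass / V_solids = 92.4 / 34.3 = 2.69 g/cm^3

2.69


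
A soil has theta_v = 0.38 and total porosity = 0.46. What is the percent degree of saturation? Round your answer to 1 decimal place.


Step 1: S = 100 * theta_v / n
Step 2: S = 100 * 0.38 / 0.46
Step 3: S = 82.6%

82.6


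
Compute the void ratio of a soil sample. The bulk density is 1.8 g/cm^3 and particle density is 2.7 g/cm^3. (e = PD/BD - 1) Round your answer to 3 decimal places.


Step 1: e = PD / BD - 1
Step 2: e = 2.7 / 1.8 - 1
Step 3: e = 1.5 - 1
Step 4: e = 0.5

0.5


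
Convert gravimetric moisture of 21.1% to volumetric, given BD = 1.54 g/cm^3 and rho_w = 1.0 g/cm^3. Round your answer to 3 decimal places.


Step 1: theta = (w / 100) * BD / rho_w
Step 2: theta = (21.1 / 100) * 1.54 / 1.0
Step 3: theta = 0.211 * 1.54
Step 4: theta = 0.325

0.325


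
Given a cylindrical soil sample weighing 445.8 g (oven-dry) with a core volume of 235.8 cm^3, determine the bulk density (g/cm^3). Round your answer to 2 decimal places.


Step 1: Identify the formula: BD = dry mass / volume
Step 2: Substitute values: BD = 445.8 / 235.8
Step 3: BD = 1.89 g/cm^3

1.89


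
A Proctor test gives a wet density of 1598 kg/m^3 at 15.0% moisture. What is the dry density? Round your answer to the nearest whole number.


Step 1: Dry density = wet density / (1 + w/100)
Step 2: Dry density = 1598 / (1 + 15.0/100)
Step 3: Dry density = 1598 / 1.15
Step 4: Dry density = 1390 kg/m^3

1390


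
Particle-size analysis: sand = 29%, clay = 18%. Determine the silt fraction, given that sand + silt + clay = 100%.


Step 1: sand + silt + clay = 100%
Step 2: silt = 100 - sand - clay
Step 3: silt = 100 - 29 - 18
Step 4: silt = 53%

53


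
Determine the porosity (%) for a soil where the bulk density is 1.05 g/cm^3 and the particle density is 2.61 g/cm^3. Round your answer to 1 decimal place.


Step 1: Formula: n = 100 * (1 - BD / PD)
Step 2: n = 100 * (1 - 1.05 / 2.61)
Step 3: n = 100 * (1 - 0.4023)
Step 4: n = 59.8%

59.8


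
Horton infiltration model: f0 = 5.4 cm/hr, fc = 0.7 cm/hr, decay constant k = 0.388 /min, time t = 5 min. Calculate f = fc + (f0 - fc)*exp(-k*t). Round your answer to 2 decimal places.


Step 1: f = fc + (f0 - fc) * exp(-k * t)
Step 2: exp(-0.388 * 5) = 0.143704
Step 3: f = 0.7 + (5.4 - 0.7) * 0.143704
Step 4: f = 0.7 + 4.7 * 0.143704
Step 5: f = 1.38 cm/hr

1.38


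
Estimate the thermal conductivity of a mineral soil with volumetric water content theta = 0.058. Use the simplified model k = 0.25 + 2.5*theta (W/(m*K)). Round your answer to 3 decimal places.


Step 1: k = 0.25 + 2.5 * theta
Step 2: k = 0.25 + 2.5 * 0.058
Step 3: k = 0.25 + 0.145
Step 4: k = 0.395 W/(m*K)

0.395


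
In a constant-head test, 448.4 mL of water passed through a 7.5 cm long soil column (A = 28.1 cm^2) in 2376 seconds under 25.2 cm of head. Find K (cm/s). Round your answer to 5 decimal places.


Step 1: K = Q * L / (A * t * h)
Step 2: Numerator = 448.4 * 7.5 = 3363.0
Step 3: Denominator = 28.1 * 2376 * 25.2 = 1682493.12
Step 4: K = 3363.0 / 1682493.12 = 0.002 cm/s

0.002


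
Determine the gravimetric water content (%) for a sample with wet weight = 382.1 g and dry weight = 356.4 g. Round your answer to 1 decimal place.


Step 1: Water mass = wet - dry = 382.1 - 356.4 = 25.7 g
Step 2: w = 100 * water mass / dry mass
Step 3: w = 100 * 25.7 / 356.4 = 7.2%

7.2


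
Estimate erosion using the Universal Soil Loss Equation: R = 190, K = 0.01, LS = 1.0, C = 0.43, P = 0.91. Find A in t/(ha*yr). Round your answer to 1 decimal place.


Step 1: A = R * K * LS * C * P
Step 2: R * K = 190 * 0.01 = 1.9
Step 3: (R*K) * LS = 1.9 * 1.0 = 1.9
Step 4: * C * P = 1.9 * 0.43 * 0.91 = 0.7
Step 5: A = 0.7 t/(ha*yr)

0.7


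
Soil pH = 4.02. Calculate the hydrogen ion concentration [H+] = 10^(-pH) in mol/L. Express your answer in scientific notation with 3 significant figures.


Step 1: [H+] = 10^(-pH)
Step 2: [H+] = 10^(-4.02)
Step 3: [H+] = 9.55e-05 mol/L

9.55e-05


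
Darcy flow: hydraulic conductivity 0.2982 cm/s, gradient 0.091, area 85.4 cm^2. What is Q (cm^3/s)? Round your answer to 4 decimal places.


Step 1: Apply Darcy's law: Q = K * i * A
Step 2: Q = 0.2982 * 0.091 * 85.4
Step 3: Q = 2.3174 cm^3/s

2.3174


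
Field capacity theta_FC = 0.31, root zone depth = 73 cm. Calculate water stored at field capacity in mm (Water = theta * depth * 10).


Step 1: Water (mm) = theta_FC * depth (cm) * 10
Step 2: Water = 0.31 * 73 * 10
Step 3: Water = 226.3 mm

226.3


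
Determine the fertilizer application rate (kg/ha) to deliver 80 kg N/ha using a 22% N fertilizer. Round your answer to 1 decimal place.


Step 1: Fertilizer rate = target N / (N content / 100)
Step 2: Rate = 80 / (22 / 100)
Step 3: Rate = 80 / 0.22
Step 4: Rate = 363.6 kg/ha

363.6


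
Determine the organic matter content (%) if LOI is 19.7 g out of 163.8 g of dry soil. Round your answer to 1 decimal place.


Step 1: OM% = 100 * LOI / sample mass
Step 2: OM = 100 * 19.7 / 163.8
Step 3: OM = 12.0%

12.0


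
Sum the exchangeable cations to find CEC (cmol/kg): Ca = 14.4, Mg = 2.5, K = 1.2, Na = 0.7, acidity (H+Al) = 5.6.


Step 1: CEC = Ca + Mg + K + Na + (H+Al)
Step 2: CEC = 14.4 + 2.5 + 1.2 + 0.7 + 5.6
Step 3: CEC = 24.4 cmol/kg

24.4


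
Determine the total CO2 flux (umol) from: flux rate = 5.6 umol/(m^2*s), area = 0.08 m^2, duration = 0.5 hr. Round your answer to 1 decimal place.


Step 1: Convert time to seconds: 0.5 hr * 3600 = 1800.0 s
Step 2: Total = flux * area * time_s
Step 3: Total = 5.6 * 0.08 * 1800.0
Step 4: Total = 806.4 umol

806.4


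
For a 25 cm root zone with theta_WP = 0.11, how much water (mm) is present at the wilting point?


Step 1: Water (mm) = theta_WP * depth * 10
Step 2: Water = 0.11 * 25 * 10
Step 3: Water = 27.5 mm

27.5


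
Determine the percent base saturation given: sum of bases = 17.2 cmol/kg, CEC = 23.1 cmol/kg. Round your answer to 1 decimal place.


Step 1: BS = 100 * (sum of bases) / CEC
Step 2: BS = 100 * 17.2 / 23.1
Step 3: BS = 74.5%

74.5


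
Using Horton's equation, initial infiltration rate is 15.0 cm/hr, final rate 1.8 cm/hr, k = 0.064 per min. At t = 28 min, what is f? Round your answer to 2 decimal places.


Step 1: f = fc + (f0 - fc) * exp(-k * t)
Step 2: exp(-0.064 * 28) = 0.166627
Step 3: f = 1.8 + (15.0 - 1.8) * 0.166627
Step 4: f = 1.8 + 13.2 * 0.166627
Step 5: f = 4.0 cm/hr

4.0


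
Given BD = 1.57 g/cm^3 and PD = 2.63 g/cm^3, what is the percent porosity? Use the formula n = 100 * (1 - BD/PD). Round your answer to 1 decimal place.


Step 1: Formula: n = 100 * (1 - BD / PD)
Step 2: n = 100 * (1 - 1.57 / 2.63)
Step 3: n = 100 * (1 - 0.59696)
Step 4: n = 40.3%

40.3


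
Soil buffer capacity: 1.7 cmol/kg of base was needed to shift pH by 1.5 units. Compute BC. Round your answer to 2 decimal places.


Step 1: BC = change in base / change in pH
Step 2: BC = 1.7 / 1.5
Step 3: BC = 1.13 cmol/(kg*pH unit)

1.13


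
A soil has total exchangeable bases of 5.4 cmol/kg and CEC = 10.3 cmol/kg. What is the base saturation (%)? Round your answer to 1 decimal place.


Step 1: BS = 100 * (sum of bases) / CEC
Step 2: BS = 100 * 5.4 / 10.3
Step 3: BS = 52.4%

52.4


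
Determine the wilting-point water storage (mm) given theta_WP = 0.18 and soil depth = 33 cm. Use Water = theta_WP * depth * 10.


Step 1: Water (mm) = theta_WP * depth * 10
Step 2: Water = 0.18 * 33 * 10
Step 3: Water = 59.4 mm

59.4


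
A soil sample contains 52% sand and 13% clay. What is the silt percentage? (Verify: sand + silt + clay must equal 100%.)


Step 1: sand + silt + clay = 100%
Step 2: silt = 100 - sand - clay
Step 3: silt = 100 - 52 - 13
Step 4: silt = 35%

35


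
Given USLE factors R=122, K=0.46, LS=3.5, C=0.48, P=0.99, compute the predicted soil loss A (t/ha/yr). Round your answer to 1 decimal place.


Step 1: A = R * K * LS * C * P
Step 2: R * K = 122 * 0.46 = 56.12
Step 3: (R*K) * LS = 56.12 * 3.5 = 196.42
Step 4: * C * P = 196.42 * 0.48 * 0.99 = 93.3
Step 5: A = 93.3 t/(ha*yr)

93.3


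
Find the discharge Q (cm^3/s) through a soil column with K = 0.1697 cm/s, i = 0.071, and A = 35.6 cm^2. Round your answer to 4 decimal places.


Step 1: Apply Darcy's law: Q = K * i * A
Step 2: Q = 0.1697 * 0.071 * 35.6
Step 3: Q = 0.4289 cm^3/s

0.4289


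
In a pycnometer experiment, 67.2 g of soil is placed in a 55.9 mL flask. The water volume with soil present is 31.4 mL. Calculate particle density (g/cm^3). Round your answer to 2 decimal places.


Step 1: Volume of solids = flask volume - water volume with soil
Step 2: V_solids = 55.9 - 31.4 = 24.5 mL
Step 3: Particle density = mass / V_solids = 67.2 / 24.5 = 2.74 g/cm^3

2.74


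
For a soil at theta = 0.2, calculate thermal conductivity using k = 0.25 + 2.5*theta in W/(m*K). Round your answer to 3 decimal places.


Step 1: k = 0.25 + 2.5 * theta
Step 2: k = 0.25 + 2.5 * 0.2
Step 3: k = 0.25 + 0.5
Step 4: k = 0.75 W/(m*K)

0.75


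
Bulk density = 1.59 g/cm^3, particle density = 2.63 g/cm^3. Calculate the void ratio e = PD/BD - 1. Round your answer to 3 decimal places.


Step 1: e = PD / BD - 1
Step 2: e = 2.63 / 1.59 - 1
Step 3: e = 1.65409 - 1
Step 4: e = 0.654

0.654


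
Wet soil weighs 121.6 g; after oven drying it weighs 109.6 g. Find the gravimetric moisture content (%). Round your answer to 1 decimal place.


Step 1: Water mass = wet - dry = 121.6 - 109.6 = 12.0 g
Step 2: w = 100 * water mass / dry mass
Step 3: w = 100 * 12.0 / 109.6 = 10.9%

10.9


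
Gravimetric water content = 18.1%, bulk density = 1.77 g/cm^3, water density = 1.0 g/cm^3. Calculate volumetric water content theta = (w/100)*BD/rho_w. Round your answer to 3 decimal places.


Step 1: theta = (w / 100) * BD / rho_w
Step 2: theta = (18.1 / 100) * 1.77 / 1.0
Step 3: theta = 0.181 * 1.77
Step 4: theta = 0.32

0.32


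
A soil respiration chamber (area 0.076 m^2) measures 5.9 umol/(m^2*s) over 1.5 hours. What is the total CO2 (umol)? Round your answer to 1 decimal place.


Step 1: Convert time to seconds: 1.5 hr * 3600 = 5400.0 s
Step 2: Total = flux * area * time_s
Step 3: Total = 5.9 * 0.076 * 5400.0
Step 4: Total = 2421.4 umol

2421.4


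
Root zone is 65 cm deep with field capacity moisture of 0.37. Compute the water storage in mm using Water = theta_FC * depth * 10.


Step 1: Water (mm) = theta_FC * depth (cm) * 10
Step 2: Water = 0.37 * 65 * 10
Step 3: Water = 240.5 mm

240.5


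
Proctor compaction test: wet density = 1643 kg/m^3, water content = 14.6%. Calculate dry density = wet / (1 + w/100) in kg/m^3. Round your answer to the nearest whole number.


Step 1: Dry density = wet density / (1 + w/100)
Step 2: Dry density = 1643 / (1 + 14.6/100)
Step 3: Dry density = 1643 / 1.146
Step 4: Dry density = 1434 kg/m^3

1434


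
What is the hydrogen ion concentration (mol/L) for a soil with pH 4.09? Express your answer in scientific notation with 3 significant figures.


Step 1: [H+] = 10^(-pH)
Step 2: [H+] = 10^(-4.09)
Step 3: [H+] = 8.13e-05 mol/L

8.13e-05


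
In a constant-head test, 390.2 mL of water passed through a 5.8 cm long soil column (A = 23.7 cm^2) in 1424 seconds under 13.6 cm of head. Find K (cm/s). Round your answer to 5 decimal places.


Step 1: K = Q * L / (A * t * h)
Step 2: Numerator = 390.2 * 5.8 = 2263.16
Step 3: Denominator = 23.7 * 1424 * 13.6 = 458983.68
Step 4: K = 2263.16 / 458983.68 = 0.00493 cm/s

0.00493


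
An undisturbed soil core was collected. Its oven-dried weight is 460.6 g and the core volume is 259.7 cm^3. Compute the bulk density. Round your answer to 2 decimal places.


Step 1: Identify the formula: BD = dry mass / volume
Step 2: Substitute values: BD = 460.6 / 259.7
Step 3: BD = 1.77 g/cm^3

1.77


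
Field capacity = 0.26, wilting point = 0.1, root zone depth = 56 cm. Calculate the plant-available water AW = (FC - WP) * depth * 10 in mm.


Step 1: Available water = (FC - WP) * depth * 10
Step 2: AW = (0.26 - 0.1) * 56 * 10
Step 3: AW = 0.16 * 56 * 10
Step 4: AW = 89.6 mm

89.6


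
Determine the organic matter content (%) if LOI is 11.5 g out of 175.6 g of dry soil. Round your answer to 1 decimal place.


Step 1: OM% = 100 * LOI / sample mass
Step 2: OM = 100 * 11.5 / 175.6
Step 3: OM = 6.5%

6.5
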